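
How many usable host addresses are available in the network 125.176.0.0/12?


Host bits = 32 - 12 = 20
Total addresses = 2^20 = 1048576
Usable = total - 2 (network and broadcast)
Usable hosts: 1048574


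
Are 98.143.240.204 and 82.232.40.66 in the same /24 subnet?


Mask: 255.255.255.0
98.143.240.204 AND mask = 98.143.240.0
82.232.40.66 AND mask = 82.232.40.0
No, different subnets (98.143.240.0 vs 82.232.40.0)


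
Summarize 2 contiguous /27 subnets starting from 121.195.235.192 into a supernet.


Original prefix: /27
Number of subnets: 2 = 2^1
New prefix = 27 - 1 = 26
Supernet: 121.195.235.192/26


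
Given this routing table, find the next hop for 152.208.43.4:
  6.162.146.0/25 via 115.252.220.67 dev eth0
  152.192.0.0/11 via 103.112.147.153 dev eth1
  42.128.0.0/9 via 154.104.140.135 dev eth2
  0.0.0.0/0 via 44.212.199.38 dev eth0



Longest prefix match for 152.208.43.4:
  /25 6.162.146.0: no
  /11 152.192.0.0: MATCH
  /9 42.128.0.0: no
  /0 0.0.0.0: MATCH
Selected: next-hop 103.112.147.153 via eth1 (matched /11)


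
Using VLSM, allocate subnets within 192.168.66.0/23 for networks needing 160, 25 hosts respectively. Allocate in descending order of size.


160 hosts -> /24 (254 usable): 192.168.66.0/24
25 hosts -> /27 (30 usable): 192.168.67.0/27
Allocation: 192.168.66.0/24 (160 hosts, 254 usable); 192.168.67.0/27 (25 hosts, 30 usable)


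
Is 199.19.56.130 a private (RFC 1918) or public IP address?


RFC 1918 private ranges:
  10.0.0.0/8 (10.0.0.0 - 10.255.255.255)
  172.16.0.0/12 (172.16.0.0 - 172.31.255.255)
  192.168.0.0/16 (192.168.0.0 - 192.168.255.255)
Public (not in any RFC 1918 range)


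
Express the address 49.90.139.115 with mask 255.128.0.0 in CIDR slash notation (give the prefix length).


Binary: 11111111.10000000.00000000.00000000
Count leading 1s
Prefix: /9


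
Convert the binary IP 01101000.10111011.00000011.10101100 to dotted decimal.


01101000 = 104
10111011 = 187
00000011 = 3
10101100 = 172
IP: 104.187.3.172


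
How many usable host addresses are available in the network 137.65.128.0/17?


Host bits = 32 - 17 = 15
Total addresses = 2^15 = 32768
Usable = total - 2 (network and broadcast)
Usable hosts: 32766


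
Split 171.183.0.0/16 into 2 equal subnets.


New prefix = 16 + 1 = 17
Each subnet has 32768 addresses
  171.183.0.0/17
  171.183.128.0/17
Subnets: 171.183.0.0/17, 171.183.128.0/17


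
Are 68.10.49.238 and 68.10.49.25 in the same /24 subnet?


Mask: 255.255.255.0
68.10.49.238 AND mask = 68.10.49.0
68.10.49.25 AND mask = 68.10.49.0
Yes, same subnet (68.10.49.0)


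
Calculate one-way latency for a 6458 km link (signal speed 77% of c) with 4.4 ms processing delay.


Speed = 0.77 * 3e5 km/s = 231000 km/s
Propagation delay = 6458 / 231000 = 0.028 s = 27.9567 ms
Processing delay = 4.4 ms
Total one-way latency = 32.3567 ms


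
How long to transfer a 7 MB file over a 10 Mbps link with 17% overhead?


Effective throughput = 10 * (1 - 17/100) = 8.3 Mbps
File size in Mb = 7 * 8 = 56 Mb
Time = 56 / 8.3
Time = 6.747 seconds


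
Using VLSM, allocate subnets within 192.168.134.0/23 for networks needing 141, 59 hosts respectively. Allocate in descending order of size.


141 hosts -> /24 (254 usable): 192.168.134.0/24
59 hosts -> /26 (62 usable): 192.168.135.0/26
Allocation: 192.168.134.0/24 (141 hosts, 254 usable); 192.168.135.0/26 (59 hosts, 62 usable)


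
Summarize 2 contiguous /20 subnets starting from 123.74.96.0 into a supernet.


Original prefix: /20
Number of subnets: 2 = 2^1
New prefix = 20 - 1 = 19
Supernet: 123.74.96.0/19


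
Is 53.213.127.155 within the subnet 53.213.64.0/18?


Subnet network: 53.213.64.0
Test IP AND mask: 53.213.64.0
Yes, 53.213.127.155 is in 53.213.64.0/18


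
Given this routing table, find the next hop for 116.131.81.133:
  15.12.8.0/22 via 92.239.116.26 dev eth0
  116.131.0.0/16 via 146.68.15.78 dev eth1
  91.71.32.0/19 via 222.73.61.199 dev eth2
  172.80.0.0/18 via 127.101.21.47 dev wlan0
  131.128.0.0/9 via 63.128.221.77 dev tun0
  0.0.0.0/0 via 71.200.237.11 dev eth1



Longest prefix match for 116.131.81.133:
  /22 15.12.8.0: no
  /16 116.131.0.0: MATCH
  /19 91.71.32.0: no
  /18 172.80.0.0: no
  /9 131.128.0.0: no
  /0 0.0.0.0: MATCH
Selected: next-hop 146.68.15.78 via eth1 (matched /16)


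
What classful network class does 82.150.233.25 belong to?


First octet: 82
Binary: 01010010
0xxxxxxx -> Class A (1-126)
Class A, default mask 255.0.0.0 (/8)


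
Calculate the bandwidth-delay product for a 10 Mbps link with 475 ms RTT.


BDP = bandwidth * RTT
= 10 Mbps * 475 ms
= 10 * 1e6 * 475 / 1000 bits
= 4750000 bits
= 593750 bytes
= 579.834 KB
BDP = 4750000 bits (593750 bytes)


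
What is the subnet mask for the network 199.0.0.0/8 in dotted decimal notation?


/8 means 8 network bits, 24 host bits
Binary: 11111111000000000000000000000000
Mask: 255.0.0.0


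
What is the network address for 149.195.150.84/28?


IP:   10010101.11000011.10010110.01010100
Mask: 11111111.11111111.11111111.11110000
AND operation:
Net:  10010101.11000011.10010110.01010000
Network: 149.195.150.80/28


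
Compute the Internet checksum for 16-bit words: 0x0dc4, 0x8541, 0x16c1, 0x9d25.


Sum all words (with carry folding):
+ 0x0dc4 = 0x0dc4
+ 0x8541 = 0x9305
+ 0x16c1 = 0xa9c6
+ 0x9d25 = 0x46ec
One's complement: ~0x46ec
Checksum = 0xb913


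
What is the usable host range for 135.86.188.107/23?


Network: 135.86.188.0
Broadcast: 135.86.189.255
First usable = network + 1
Last usable = broadcast - 1
Range: 135.86.188.1 to 135.86.189.254


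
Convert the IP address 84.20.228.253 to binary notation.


84 = 01010100
20 = 00010100
228 = 11100100
253 = 11111101
Binary: 01010100.00010100.11100100.11111101


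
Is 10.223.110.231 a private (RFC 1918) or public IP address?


RFC 1918 private ranges:
  10.0.0.0/8 (10.0.0.0 - 10.255.255.255)
  172.16.0.0/12 (172.16.0.0 - 172.31.255.255)
  192.168.0.0/16 (192.168.0.0 - 192.168.255.255)
Private (in 10.0.0.0/8)


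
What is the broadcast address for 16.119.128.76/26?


Network: 16.119.128.64/26
Host bits = 6
Set all host bits to 1:
Broadcast: 16.119.128.127


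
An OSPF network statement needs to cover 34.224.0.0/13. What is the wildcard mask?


Subnet mask: 255.248.0.0
Wildcard = 255.255.255.255 - subnet mask
255 - 255 = 0
255 - 248 = 7
255 - 0 = 255
255 - 0 = 255
Wildcard: 0.7.255.255


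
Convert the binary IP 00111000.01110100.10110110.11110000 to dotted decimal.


00111000 = 56
01110100 = 116
10110110 = 182
11110000 = 240
IP: 56.116.182.240


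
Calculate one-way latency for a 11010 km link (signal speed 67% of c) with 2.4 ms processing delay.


Speed = 0.67 * 3e5 km/s = 201000 km/s
Propagation delay = 11010 / 201000 = 0.0548 s = 54.7761 ms
Processing delay = 2.4 ms
Total one-way latency = 57.1761 ms


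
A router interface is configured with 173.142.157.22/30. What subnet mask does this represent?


/30 means 30 network bits, 2 host bits
Binary: 11111111111111111111111111111100
Mask: 255.255.255.252


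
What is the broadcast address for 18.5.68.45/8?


Network: 18.0.0.0/8
Host bits = 24
Set all host bits to 1:
Broadcast: 18.255.255.255


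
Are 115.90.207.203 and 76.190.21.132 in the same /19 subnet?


Mask: 255.255.224.0
115.90.207.203 AND mask = 115.90.192.0
76.190.21.132 AND mask = 76.190.0.0
No, different subnets (115.90.192.0 vs 76.190.0.0)


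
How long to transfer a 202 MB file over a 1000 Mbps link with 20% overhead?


Effective throughput = 1000 * (1 - 20/100) = 800 Mbps
File size in Mb = 202 * 8 = 1616 Mb
Time = 1616 / 800
Time = 2.02 seconds


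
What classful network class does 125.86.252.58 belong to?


First octet: 125
Binary: 01111101
0xxxxxxx -> Class A (1-126)
Class A, default mask 255.0.0.0 (/8)


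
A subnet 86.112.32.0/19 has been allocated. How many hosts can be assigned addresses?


Host bits = 32 - 19 = 13
Total addresses = 2^13 = 8192
Usable = total - 2 (network and broadcast)
Usable hosts: 8190


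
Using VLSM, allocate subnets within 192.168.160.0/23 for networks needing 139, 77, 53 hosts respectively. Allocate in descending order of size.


139 hosts -> /24 (254 usable): 192.168.160.0/24
77 hosts -> /25 (126 usable): 192.168.161.0/25
53 hosts -> /26 (62 usable): 192.168.161.128/26
Allocation: 192.168.160.0/24 (139 hosts, 254 usable); 192.168.161.0/25 (77 hosts, 126 usable); 192.168.161.128/26 (53 hosts, 62 usable)


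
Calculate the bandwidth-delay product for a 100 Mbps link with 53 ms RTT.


BDP = bandwidth * RTT
= 100 Mbps * 53 ms
= 100 * 1e6 * 53 / 1000 bits
= 5300000 bits
= 662500 bytes
= 646.9727 KB
BDP = 5300000 bits (662500 bytes)


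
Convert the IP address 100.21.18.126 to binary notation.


100 = 01100100
21 = 00010101
18 = 00010010
126 = 01111110
Binary: 01100100.00010101.00010010.01111110


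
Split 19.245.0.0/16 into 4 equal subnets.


New prefix = 16 + 2 = 18
Each subnet has 16384 addresses
  19.245.0.0/18
  19.245.64.0/18
  19.245.128.0/18
  19.245.192.0/18
Subnets: 19.245.0.0/18, 19.245.64.0/18, 19.245.128.0/18, 19.245.192.0/18


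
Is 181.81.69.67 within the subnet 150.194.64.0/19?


Subnet network: 150.194.64.0
Test IP AND mask: 181.81.64.0
No, 181.81.69.67 is not in 150.194.64.0/19


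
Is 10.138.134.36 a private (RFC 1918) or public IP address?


RFC 1918 private ranges:
  10.0.0.0/8 (10.0.0.0 - 10.255.255.255)
  172.16.0.0/12 (172.16.0.0 - 172.31.255.255)
  192.168.0.0/16 (192.168.0.0 - 192.168.255.255)
Private (in 10.0.0.0/8)


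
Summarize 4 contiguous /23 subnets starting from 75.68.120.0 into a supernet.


Original prefix: /23
Number of subnets: 4 = 2^2
New prefix = 23 - 2 = 21
Supernet: 75.68.120.0/21


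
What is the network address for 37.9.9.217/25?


IP:   00100101.00001001.00001001.11011001
Mask: 11111111.11111111.11111111.10000000
AND operation:
Net:  00100101.00001001.00001001.10000000
Network: 37.9.9.128/25


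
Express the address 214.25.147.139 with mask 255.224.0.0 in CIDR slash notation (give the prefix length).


Binary: 11111111.11100000.00000000.00000000
Count leading 1s
Prefix: /11


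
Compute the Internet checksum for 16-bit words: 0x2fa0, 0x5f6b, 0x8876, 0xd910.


Sum all words (with carry folding):
+ 0x2fa0 = 0x2fa0
+ 0x5f6b = 0x8f0b
+ 0x8876 = 0x1782
+ 0xd910 = 0xf092
One's complement: ~0xf092
Checksum = 0x0f6d


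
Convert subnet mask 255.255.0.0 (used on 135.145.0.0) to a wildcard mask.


Subnet mask: 255.255.0.0
Wildcard = 255.255.255.255 - subnet mask
255 - 255 = 0
255 - 255 = 0
255 - 0 = 255
255 - 0 = 255
Wildcard: 0.0.255.255


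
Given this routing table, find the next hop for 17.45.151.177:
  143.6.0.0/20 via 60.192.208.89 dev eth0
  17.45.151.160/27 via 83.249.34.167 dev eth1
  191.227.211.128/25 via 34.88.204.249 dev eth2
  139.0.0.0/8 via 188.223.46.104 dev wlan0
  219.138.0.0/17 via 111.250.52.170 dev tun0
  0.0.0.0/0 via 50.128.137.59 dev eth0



Longest prefix match for 17.45.151.177:
  /20 143.6.0.0: no
  /27 17.45.151.160: MATCH
  /25 191.227.211.128: no
  /8 139.0.0.0: no
  /17 219.138.0.0: no
  /0 0.0.0.0: MATCH
Selected: next-hop 83.249.34.167 via eth1 (matched /27)


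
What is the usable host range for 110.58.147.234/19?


Network: 110.58.128.0
Broadcast: 110.58.159.255
First usable = network + 1
Last usable = broadcast - 1
Range: 110.58.128.1 to 110.58.159.254


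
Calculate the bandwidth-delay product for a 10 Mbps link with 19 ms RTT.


BDP = bandwidth * RTT
= 10 Mbps * 19 ms
= 10 * 1e6 * 19 / 1000 bits
= 190000 bits
= 23750 bytes
= 23.1934 KB
BDP = 190000 bits (23750 bytes)


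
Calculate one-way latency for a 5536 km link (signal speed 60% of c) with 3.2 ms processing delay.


Speed = 0.6 * 3e5 km/s = 180000 km/s
Propagation delay = 5536 / 180000 = 0.0308 s = 30.7556 ms
Processing delay = 3.2 ms
Total one-way latency = 33.9556 ms


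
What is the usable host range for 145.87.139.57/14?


Network: 145.84.0.0
Broadcast: 145.87.255.255
First usable = network + 1
Last usable = broadcast - 1
Range: 145.84.0.1 to 145.87.255.254


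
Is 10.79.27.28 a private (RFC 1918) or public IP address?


RFC 1918 private ranges:
  10.0.0.0/8 (10.0.0.0 - 10.255.255.255)
  172.16.0.0/12 (172.16.0.0 - 172.31.255.255)
  192.168.0.0/16 (192.168.0.0 - 192.168.255.255)
Private (in 10.0.0.0/8)


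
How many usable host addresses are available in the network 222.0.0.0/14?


Host bits = 32 - 14 = 18
Total addresses = 2^18 = 262144
Usable = total - 2 (network and broadcast)
Usable hosts: 262142


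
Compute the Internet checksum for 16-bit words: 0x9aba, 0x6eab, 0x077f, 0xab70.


Sum all words (with carry folding):
+ 0x9aba = 0x9aba
+ 0x6eab = 0x0966
+ 0x077f = 0x10e5
+ 0xab70 = 0xbc55
One's complement: ~0xbc55
Checksum = 0x43aa


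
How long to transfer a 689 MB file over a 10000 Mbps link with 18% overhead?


Effective throughput = 10000 * (1 - 18/100) = 8200 Mbps
File size in Mb = 689 * 8 = 5512 Mb
Time = 5512 / 8200
Time = 0.6722 seconds


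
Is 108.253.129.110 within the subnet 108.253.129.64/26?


Subnet network: 108.253.129.64
Test IP AND mask: 108.253.129.64
Yes, 108.253.129.110 is in 108.253.129.64/26


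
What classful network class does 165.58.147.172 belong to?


First octet: 165
Binary: 10100101
10xxxxxx -> Class B (128-191)
Class B, default mask 255.255.0.0 (/16)


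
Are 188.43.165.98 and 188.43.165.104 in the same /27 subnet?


Mask: 255.255.255.224
188.43.165.98 AND mask = 188.43.165.96
188.43.165.104 AND mask = 188.43.165.96
Yes, same subnet (188.43.165.96)


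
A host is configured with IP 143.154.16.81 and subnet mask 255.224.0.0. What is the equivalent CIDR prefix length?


Binary: 11111111.11100000.00000000.00000000
Count leading 1s
Prefix: /11


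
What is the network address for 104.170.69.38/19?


IP:   01101000.10101010.01000101.00100110
Mask: 11111111.11111111.11100000.00000000
AND operation:
Net:  01101000.10101010.01000000.00000000
Network: 104.170.64.0/19


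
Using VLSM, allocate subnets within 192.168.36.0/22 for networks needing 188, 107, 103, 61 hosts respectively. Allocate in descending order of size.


188 hosts -> /24 (254 usable): 192.168.36.0/24
107 hosts -> /25 (126 usable): 192.168.37.0/25
103 hosts -> /25 (126 usable): 192.168.37.128/25
61 hosts -> /26 (62 usable): 192.168.38.0/26
Allocation: 192.168.36.0/24 (188 hosts, 254 usable); 192.168.37.0/25 (107 hosts, 126 usable); 192.168.37.128/25 (103 hosts, 126 usable); 192.168.38.0/26 (61 hosts, 62 usable)


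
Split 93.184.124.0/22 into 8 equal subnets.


New prefix = 22 + 3 = 25
Each subnet has 128 addresses
  93.184.124.0/25
  93.184.124.128/25
  93.184.125.0/25
  93.184.125.128/25
  93.184.126.0/25
  93.184.126.128/25
  93.184.127.0/25
  93.184.127.128/25
Subnets: 93.184.124.0/25, 93.184.124.128/25, 93.184.125.0/25, 93.184.125.128/25, 93.184.126.0/25, 93.184.126.128/25, 93.184.127.0/25, 93.184.127.128/25


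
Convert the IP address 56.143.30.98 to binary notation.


56 = 00111000
143 = 10001111
30 = 00011110
98 = 01100010
Binary: 00111000.10001111.00011110.01100010


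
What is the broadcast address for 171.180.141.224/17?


Network: 171.180.128.0/17
Host bits = 15
Set all host bits to 1:
Broadcast: 171.180.255.255


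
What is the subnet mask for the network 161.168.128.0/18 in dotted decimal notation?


/18 means 18 network bits, 14 host bits
Binary: 11111111111111111100000000000000
Mask: 255.255.192.0


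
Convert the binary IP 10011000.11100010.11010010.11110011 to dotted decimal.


10011000 = 152
11100010 = 226
11010010 = 210
11110011 = 243
IP: 152.226.210.243


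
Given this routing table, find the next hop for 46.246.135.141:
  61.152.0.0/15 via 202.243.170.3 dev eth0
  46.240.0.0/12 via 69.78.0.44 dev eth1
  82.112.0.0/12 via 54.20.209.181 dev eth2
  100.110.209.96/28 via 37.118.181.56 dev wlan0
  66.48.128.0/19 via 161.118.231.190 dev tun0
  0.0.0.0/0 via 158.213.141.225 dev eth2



Longest prefix match for 46.246.135.141:
  /15 61.152.0.0: no
  /12 46.240.0.0: MATCH
  /12 82.112.0.0: no
  /28 100.110.209.96: no
  /19 66.48.128.0: no
  /0 0.0.0.0: MATCH
Selected: next-hop 69.78.0.44 via eth1 (matched /12)


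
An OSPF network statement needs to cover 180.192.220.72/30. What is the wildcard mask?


Subnet mask: 255.255.255.252
Wildcard = 255.255.255.255 - subnet mask
255 - 255 = 0
255 - 255 = 0
255 - 255 = 0
255 - 252 = 3
Wildcard: 0.0.0.3


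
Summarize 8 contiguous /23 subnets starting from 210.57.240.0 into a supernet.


Original prefix: /23
Number of subnets: 8 = 2^3
New prefix = 23 - 3 = 20
Supernet: 210.57.240.0/20


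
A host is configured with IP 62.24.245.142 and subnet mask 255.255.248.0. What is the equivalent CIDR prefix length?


Binary: 11111111.11111111.11111000.00000000
Count leading 1s
Prefix: /21


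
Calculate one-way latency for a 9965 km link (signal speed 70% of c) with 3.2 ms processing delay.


Speed = 0.7 * 3e5 km/s = 210000 km/s
Propagation delay = 9965 / 210000 = 0.0475 s = 47.4524 ms
Processing delay = 3.2 ms
Total one-way latency = 50.6524 ms


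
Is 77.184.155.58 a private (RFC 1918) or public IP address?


RFC 1918 private ranges:
  10.0.0.0/8 (10.0.0.0 - 10.255.255.255)
  172.16.0.0/12 (172.16.0.0 - 172.31.255.255)
  192.168.0.0/16 (192.168.0.0 - 192.168.255.255)
Public (not in any RFC 1918 range)


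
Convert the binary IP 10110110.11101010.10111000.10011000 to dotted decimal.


10110110 = 182
11101010 = 234
10111000 = 184
10011000 = 152
IP: 182.234.184.152


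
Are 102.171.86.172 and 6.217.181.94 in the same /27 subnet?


Mask: 255.255.255.224
102.171.86.172 AND mask = 102.171.86.160
6.217.181.94 AND mask = 6.217.181.64
No, different subnets (102.171.86.160 vs 6.217.181.64)


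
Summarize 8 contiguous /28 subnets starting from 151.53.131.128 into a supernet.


Original prefix: /28
Number of subnets: 8 = 2^3
New prefix = 28 - 3 = 25
Supernet: 151.53.131.128/25


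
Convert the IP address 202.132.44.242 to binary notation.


202 = 11001010
132 = 10000100
44 = 00101100
242 = 11110010
Binary: 11001010.10000100.00101100.11110010


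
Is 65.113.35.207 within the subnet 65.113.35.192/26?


Subnet network: 65.113.35.192
Test IP AND mask: 65.113.35.192
Yes, 65.113.35.207 is in 65.113.35.192/26


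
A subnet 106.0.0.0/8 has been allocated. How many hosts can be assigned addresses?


Host bits = 32 - 8 = 24
Total addresses = 2^24 = 16777216
Usable = total - 2 (network and broadcast)
Usable hosts: 16777214


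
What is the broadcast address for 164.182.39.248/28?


Network: 164.182.39.240/28
Host bits = 4
Set all host bits to 1:
Broadcast: 164.182.39.255


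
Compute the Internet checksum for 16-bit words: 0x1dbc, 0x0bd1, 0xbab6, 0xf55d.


Sum all words (with carry folding):
+ 0x1dbc = 0x1dbc
+ 0x0bd1 = 0x298d
+ 0xbab6 = 0xe443
+ 0xf55d = 0xd9a1
One's complement: ~0xd9a1
Checksum = 0x265e


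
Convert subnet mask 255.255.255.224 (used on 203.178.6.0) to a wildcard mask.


Subnet mask: 255.255.255.224
Wildcard = 255.255.255.255 - subnet mask
255 - 255 = 0
255 - 255 = 0
255 - 255 = 0
255 - 224 = 31
Wildcard: 0.0.0.31


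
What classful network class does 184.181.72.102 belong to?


First octet: 184
Binary: 10111000
10xxxxxx -> Class B (128-191)
Class B, default mask 255.255.0.0 (/16)


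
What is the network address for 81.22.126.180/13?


IP:   01010001.00010110.01111110.10110100
Mask: 11111111.11111000.00000000.00000000
AND operation:
Net:  01010001.00010000.00000000.00000000
Network: 81.16.0.0/13


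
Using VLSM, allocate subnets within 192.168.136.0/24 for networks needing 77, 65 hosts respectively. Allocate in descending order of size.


77 hosts -> /25 (126 usable): 192.168.136.0/25
65 hosts -> /25 (126 usable): 192.168.136.128/25
Allocation: 192.168.136.0/25 (77 hosts, 126 usable); 192.168.136.128/25 (65 hosts, 126 usable)


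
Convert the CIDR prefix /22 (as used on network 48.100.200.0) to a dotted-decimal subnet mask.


/22 means 22 network bits, 10 host bits
Binary: 11111111111111111111110000000000
Mask: 255.255.252.0


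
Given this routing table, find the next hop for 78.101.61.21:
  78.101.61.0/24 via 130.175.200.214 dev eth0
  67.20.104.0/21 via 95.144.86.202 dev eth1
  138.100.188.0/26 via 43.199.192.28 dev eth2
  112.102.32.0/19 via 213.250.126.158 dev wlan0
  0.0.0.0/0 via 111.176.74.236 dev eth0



Longest prefix match for 78.101.61.21:
  /24 78.101.61.0: MATCH
  /21 67.20.104.0: no
  /26 138.100.188.0: no
  /19 112.102.32.0: no
  /0 0.0.0.0: MATCH
Selected: next-hop 130.175.200.214 via eth0 (matched /24)


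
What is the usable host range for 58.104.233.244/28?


Network: 58.104.233.240
Broadcast: 58.104.233.255
First usable = network + 1
Last usable = broadcast - 1
Range: 58.104.233.241 to 58.104.233.254


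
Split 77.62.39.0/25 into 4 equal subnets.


New prefix = 25 + 2 = 27
Each subnet has 32 addresses
  77.62.39.0/27
  77.62.39.32/27
  77.62.39.64/27
  77.62.39.96/27
Subnets: 77.62.39.0/27, 77.62.39.32/27, 77.62.39.64/27, 77.62.39.96/27


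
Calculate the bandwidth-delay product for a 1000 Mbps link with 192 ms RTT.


BDP = bandwidth * RTT
= 1000 Mbps * 192 ms
= 1000 * 1e6 * 192 / 1000 bits
= 192000000 bits
= 24000000 bytes
= 23437.5 KB
BDP = 192000000 bits (24000000 bytes)


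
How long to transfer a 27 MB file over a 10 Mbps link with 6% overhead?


Effective throughput = 10 * (1 - 6/100) = 9.4 Mbps
File size in Mb = 27 * 8 = 216 Mb
Time = 216 / 9.4
Time = 22.9787 seconds


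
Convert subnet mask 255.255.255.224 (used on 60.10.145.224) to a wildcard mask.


Subnet mask: 255.255.255.224
Wildcard = 255.255.255.255 - subnet mask
255 - 255 = 0
255 - 255 = 0
255 - 255 = 0
255 - 224 = 31
Wildcard: 0.0.0.31


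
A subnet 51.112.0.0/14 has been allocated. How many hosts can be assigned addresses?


Host bits = 32 - 14 = 18
Total addresses = 2^18 = 262144
Usable = total - 2 (network and broadcast)
Usable hosts: 262142


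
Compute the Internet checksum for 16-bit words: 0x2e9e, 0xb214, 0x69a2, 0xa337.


Sum all words (with carry folding):
+ 0x2e9e = 0x2e9e
+ 0xb214 = 0xe0b2
+ 0x69a2 = 0x4a55
+ 0xa337 = 0xed8c
One's complement: ~0xed8c
Checksum = 0x1273


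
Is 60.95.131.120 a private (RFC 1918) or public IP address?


RFC 1918 private ranges:
  10.0.0.0/8 (10.0.0.0 - 10.255.255.255)
  172.16.0.0/12 (172.16.0.0 - 172.31.255.255)
  192.168.0.0/16 (192.168.0.0 - 192.168.255.255)
Public (not in any RFC 1918 range)


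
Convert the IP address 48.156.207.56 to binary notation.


48 = 00110000
156 = 10011100
207 = 11001111
56 = 00111000
Binary: 00110000.10011100.11001111.00111000


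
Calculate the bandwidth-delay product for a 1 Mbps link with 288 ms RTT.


BDP = bandwidth * RTT
= 1 Mbps * 288 ms
= 1 * 1e6 * 288 / 1000 bits
= 288000 bits
= 36000 bytes
= 35.1562 KB
BDP = 288000 bits (36000 bytes)


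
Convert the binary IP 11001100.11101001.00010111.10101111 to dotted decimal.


11001100 = 204
11101001 = 233
00010111 = 23
10101111 = 175
IP: 204.233.23.175


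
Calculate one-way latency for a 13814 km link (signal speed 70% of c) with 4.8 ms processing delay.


Speed = 0.7 * 3e5 km/s = 210000 km/s
Propagation delay = 13814 / 210000 = 0.0658 s = 65.781 ms
Processing delay = 4.8 ms
Total one-way latency = 70.581 ms


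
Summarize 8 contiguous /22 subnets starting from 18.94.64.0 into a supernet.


Original prefix: /22
Number of subnets: 8 = 2^3
New prefix = 22 - 3 = 19
Supernet: 18.94.64.0/19


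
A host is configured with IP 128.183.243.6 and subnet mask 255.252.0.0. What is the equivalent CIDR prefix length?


Binary: 11111111.11111100.00000000.00000000
Count leading 1s
Prefix: /14


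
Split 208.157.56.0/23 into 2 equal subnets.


New prefix = 23 + 1 = 24
Each subnet has 256 addresses
  208.157.56.0/24
  208.157.57.0/24
Subnets: 208.157.56.0/24, 208.157.57.0/24


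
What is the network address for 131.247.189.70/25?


IP:   10000011.11110111.10111101.01000110
Mask: 11111111.11111111.11111111.10000000
AND operation:
Net:  10000011.11110111.10111101.00000000
Network: 131.247.189.0/25


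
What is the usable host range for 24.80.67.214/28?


Network: 24.80.67.208
Broadcast: 24.80.67.223
First usable = network + 1
Last usable = broadcast - 1
Range: 24.80.67.209 to 24.80.67.222


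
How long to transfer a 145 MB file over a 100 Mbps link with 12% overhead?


Effective throughput = 100 * (1 - 12/100) = 88 Mbps
File size in Mb = 145 * 8 = 1160 Mb
Time = 1160 / 88
Time = 13.1818 seconds


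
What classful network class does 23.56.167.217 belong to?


First octet: 23
Binary: 00010111
0xxxxxxx -> Class A (1-126)
Class A, default mask 255.0.0.0 (/8)


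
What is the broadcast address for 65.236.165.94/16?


Network: 65.236.0.0/16
Host bits = 16
Set all host bits to 1:
Broadcast: 65.236.255.255


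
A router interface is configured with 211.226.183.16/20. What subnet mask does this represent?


/20 means 20 network bits, 12 host bits
Binary: 11111111111111111111000000000000
Mask: 255.255.240.0


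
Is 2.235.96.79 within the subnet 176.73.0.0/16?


Subnet network: 176.73.0.0
Test IP AND mask: 2.235.0.0
No, 2.235.96.79 is not in 176.73.0.0/16


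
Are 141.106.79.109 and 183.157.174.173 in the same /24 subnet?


Mask: 255.255.255.0
141.106.79.109 AND mask = 141.106.79.0
183.157.174.173 AND mask = 183.157.174.0
No, different subnets (141.106.79.0 vs 183.157.174.0)


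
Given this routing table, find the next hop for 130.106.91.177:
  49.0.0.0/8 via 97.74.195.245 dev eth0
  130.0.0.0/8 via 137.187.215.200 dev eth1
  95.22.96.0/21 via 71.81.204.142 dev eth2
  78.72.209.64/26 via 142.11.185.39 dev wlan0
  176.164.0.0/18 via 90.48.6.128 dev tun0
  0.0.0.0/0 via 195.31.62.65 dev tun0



Longest prefix match for 130.106.91.177:
  /8 49.0.0.0: no
  /8 130.0.0.0: MATCH
  /21 95.22.96.0: no
  /26 78.72.209.64: no
  /18 176.164.0.0: no
  /0 0.0.0.0: MATCH
Selected: next-hop 137.187.215.200 via eth1 (matched /8)


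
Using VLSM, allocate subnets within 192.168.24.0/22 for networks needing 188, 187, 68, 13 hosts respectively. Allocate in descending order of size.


188 hosts -> /24 (254 usable): 192.168.24.0/24
187 hosts -> /24 (254 usable): 192.168.25.0/24
68 hosts -> /25 (126 usable): 192.168.26.0/25
13 hosts -> /28 (14 usable): 192.168.26.128/28
Allocation: 192.168.24.0/24 (188 hosts, 254 usable); 192.168.25.0/24 (187 hosts, 254 usable); 192.168.26.0/25 (68 hosts, 126 usable); 192.168.26.128/28 (13 hosts, 14 usable)


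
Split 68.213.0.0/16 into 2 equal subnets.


New prefix = 16 + 1 = 17
Each subnet has 32768 addresses
  68.213.0.0/17
  68.213.128.0/17
Subnets: 68.213.0.0/17, 68.213.128.0/17


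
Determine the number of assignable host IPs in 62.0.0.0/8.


Host bits = 32 - 8 = 24
Total addresses = 2^24 = 16777216
Usable = total - 2 (network and broadcast)
Usable hosts: 16777214


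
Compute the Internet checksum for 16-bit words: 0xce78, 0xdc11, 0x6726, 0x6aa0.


Sum all words (with carry folding):
+ 0xce78 = 0xce78
+ 0xdc11 = 0xaa8a
+ 0x6726 = 0x11b1
+ 0x6aa0 = 0x7c51
One's complement: ~0x7c51
Checksum = 0x83ae


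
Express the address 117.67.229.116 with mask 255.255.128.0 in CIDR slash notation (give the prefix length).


Binary: 11111111.11111111.10000000.00000000
Count leading 1s
Prefix: /17


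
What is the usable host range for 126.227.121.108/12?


Network: 126.224.0.0
Broadcast: 126.239.255.255
First usable = network + 1
Last usable = broadcast - 1
Range: 126.224.0.1 to 126.239.255.254


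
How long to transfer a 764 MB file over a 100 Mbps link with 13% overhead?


Effective throughput = 100 * (1 - 13/100) = 87 Mbps
File size in Mb = 764 * 8 = 6112 Mb
Time = 6112 / 87
Time = 70.2529 seconds


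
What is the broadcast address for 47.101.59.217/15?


Network: 47.100.0.0/15
Host bits = 17
Set all host bits to 1:
Broadcast: 47.101.255.255


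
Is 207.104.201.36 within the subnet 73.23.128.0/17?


Subnet network: 73.23.128.0
Test IP AND mask: 207.104.128.0
No, 207.104.201.36 is not in 73.23.128.0/17


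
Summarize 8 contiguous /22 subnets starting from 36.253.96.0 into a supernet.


Original prefix: /22
Number of subnets: 8 = 2^3
New prefix = 22 - 3 = 19
Supernet: 36.253.96.0/19


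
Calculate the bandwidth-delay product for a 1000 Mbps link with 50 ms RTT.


BDP = bandwidth * RTT
= 1000 Mbps * 50 ms
= 1000 * 1e6 * 50 / 1000 bits
= 50000000 bits
= 6250000 bytes
= 6103.5156 KB
BDP = 50000000 bits (6250000 bytes)


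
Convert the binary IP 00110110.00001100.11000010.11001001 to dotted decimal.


00110110 = 54
00001100 = 12
11000010 = 194
11001001 = 201
IP: 54.12.194.201


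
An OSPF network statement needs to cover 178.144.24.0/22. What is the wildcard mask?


Subnet mask: 255.255.252.0
Wildcard = 255.255.255.255 - subnet mask
255 - 255 = 0
255 - 255 = 0
255 - 252 = 3
255 - 0 = 255
Wildcard: 0.0.3.255


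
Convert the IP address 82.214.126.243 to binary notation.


82 = 01010010
214 = 11010110
126 = 01111110
243 = 11110011
Binary: 01010010.11010110.01111110.11110011


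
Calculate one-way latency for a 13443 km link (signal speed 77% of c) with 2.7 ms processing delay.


Speed = 0.77 * 3e5 km/s = 231000 km/s
Propagation delay = 13443 / 231000 = 0.0582 s = 58.1948 ms
Processing delay = 2.7 ms
Total one-way latency = 60.8948 ms


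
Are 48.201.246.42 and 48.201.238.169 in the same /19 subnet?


Mask: 255.255.224.0
48.201.246.42 AND mask = 48.201.224.0
48.201.238.169 AND mask = 48.201.224.0
Yes, same subnet (48.201.224.0)


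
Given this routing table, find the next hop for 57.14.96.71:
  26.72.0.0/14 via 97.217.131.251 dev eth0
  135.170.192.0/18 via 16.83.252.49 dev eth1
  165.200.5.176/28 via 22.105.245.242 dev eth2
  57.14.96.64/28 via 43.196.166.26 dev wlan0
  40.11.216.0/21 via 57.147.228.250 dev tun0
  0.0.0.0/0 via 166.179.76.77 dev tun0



Longest prefix match for 57.14.96.71:
  /14 26.72.0.0: no
  /18 135.170.192.0: no
  /28 165.200.5.176: no
  /28 57.14.96.64: MATCH
  /21 40.11.216.0: no
  /0 0.0.0.0: MATCH
Selected: next-hop 43.196.166.26 via wlan0 (matched /28)


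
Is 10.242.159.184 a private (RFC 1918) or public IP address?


RFC 1918 private ranges:
  10.0.0.0/8 (10.0.0.0 - 10.255.255.255)
  172.16.0.0/12 (172.16.0.0 - 172.31.255.255)
  192.168.0.0/16 (192.168.0.0 - 192.168.255.255)
Private (in 10.0.0.0/8)


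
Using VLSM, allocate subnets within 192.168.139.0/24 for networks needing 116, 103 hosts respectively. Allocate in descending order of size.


116 hosts -> /25 (126 usable): 192.168.139.0/25
103 hosts -> /25 (126 usable): 192.168.139.128/25
Allocation: 192.168.139.0/25 (116 hosts, 126 usable); 192.168.139.128/25 (103 hosts, 126 usable)


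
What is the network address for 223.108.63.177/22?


IP:   11011111.01101100.00111111.10110001
Mask: 11111111.11111111.11111100.00000000
AND operation:
Net:  11011111.01101100.00111100.00000000
Network: 223.108.60.0/22


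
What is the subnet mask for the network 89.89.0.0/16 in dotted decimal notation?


/16 means 16 network bits, 16 host bits
Binary: 11111111111111110000000000000000
Mask: 255.255.0.0


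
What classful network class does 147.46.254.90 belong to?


First octet: 147
Binary: 10010011
10xxxxxx -> Class B (128-191)
Class B, default mask 255.255.0.0 (/16)


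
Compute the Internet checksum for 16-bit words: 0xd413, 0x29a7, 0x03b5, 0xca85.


Sum all words (with carry folding):
+ 0xd413 = 0xd413
+ 0x29a7 = 0xfdba
+ 0x03b5 = 0x0170
+ 0xca85 = 0xcbf5
One's complement: ~0xcbf5
Checksum = 0x340a


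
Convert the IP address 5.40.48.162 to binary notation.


5 = 00000101
40 = 00101000
48 = 00110000
162 = 10100010
Binary: 00000101.00101000.00110000.10100010


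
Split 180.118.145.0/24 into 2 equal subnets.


New prefix = 24 + 1 = 25
Each subnet has 128 addresses
  180.118.145.0/25
  180.118.145.128/25
Subnets: 180.118.145.0/25, 180.118.145.128/25


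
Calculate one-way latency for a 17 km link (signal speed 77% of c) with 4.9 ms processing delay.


Speed = 0.77 * 3e5 km/s = 231000 km/s
Propagation delay = 17 / 231000 = 0.0001 s = 0.0736 ms
Processing delay = 4.9 ms
Total one-way latency = 4.9736 ms


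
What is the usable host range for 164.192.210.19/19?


Network: 164.192.192.0
Broadcast: 164.192.223.255
First usable = network + 1
Last usable = broadcast - 1
Range: 164.192.192.1 to 164.192.223.254


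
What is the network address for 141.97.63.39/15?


IP:   10001101.01100001.00111111.00100111
Mask: 11111111.11111110.00000000.00000000
AND operation:
Net:  10001101.01100000.00000000.00000000
Network: 141.96.0.0/15


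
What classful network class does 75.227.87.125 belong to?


First octet: 75
Binary: 01001011
0xxxxxxx -> Class A (1-126)
Class A, default mask 255.0.0.0 (/8)


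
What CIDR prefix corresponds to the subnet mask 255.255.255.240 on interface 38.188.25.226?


Binary: 11111111.11111111.11111111.11110000
Count leading 1s
Prefix: /28


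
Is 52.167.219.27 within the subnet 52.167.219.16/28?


Subnet network: 52.167.219.16
Test IP AND mask: 52.167.219.16
Yes, 52.167.219.27 is in 52.167.219.16/28


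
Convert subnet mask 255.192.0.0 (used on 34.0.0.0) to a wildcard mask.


Subnet mask: 255.192.0.0
Wildcard = 255.255.255.255 - subnet mask
255 - 255 = 0
255 - 192 = 63
255 - 0 = 255
255 - 0 = 255
Wildcard: 0.63.255.255


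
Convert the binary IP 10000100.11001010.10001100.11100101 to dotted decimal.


10000100 = 132
11001010 = 202
10001100 = 140
11100101 = 229
IP: 132.202.140.229


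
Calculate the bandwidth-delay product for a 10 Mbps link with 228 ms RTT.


BDP = bandwidth * RTT
= 10 Mbps * 228 ms
= 10 * 1e6 * 228 / 1000 bits
= 2280000 bits
= 285000 bytes
= 278.3203 KB
BDP = 2280000 bits (285000 bytes)


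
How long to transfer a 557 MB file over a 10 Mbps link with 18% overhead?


Effective throughput = 10 * (1 - 18/100) = 8.2 Mbps
File size in Mb = 557 * 8 = 4456 Mb
Time = 4456 / 8.2
Time = 543.4146 seconds


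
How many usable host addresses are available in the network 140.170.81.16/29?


Host bits = 32 - 29 = 3
Total addresses = 2^3 = 8
Usable = total - 2 (network and broadcast)
Usable hosts: 6


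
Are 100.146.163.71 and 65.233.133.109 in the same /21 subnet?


Mask: 255.255.248.0
100.146.163.71 AND mask = 100.146.160.0
65.233.133.109 AND mask = 65.233.128.0
No, different subnets (100.146.160.0 vs 65.233.128.0)


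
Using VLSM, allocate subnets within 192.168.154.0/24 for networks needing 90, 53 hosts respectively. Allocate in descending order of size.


90 hosts -> /25 (126 usable): 192.168.154.0/25
53 hosts -> /26 (62 usable): 192.168.154.128/26
Allocation: 192.168.154.0/25 (90 hosts, 126 usable); 192.168.154.128/26 (53 hosts, 62 usable)


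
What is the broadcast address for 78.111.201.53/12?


Network: 78.96.0.0/12
Host bits = 20
Set all host bits to 1:
Broadcast: 78.111.255.255


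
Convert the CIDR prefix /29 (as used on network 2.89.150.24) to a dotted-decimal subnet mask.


/29 means 29 network bits, 3 host bits
Binary: 11111111111111111111111111111000
Mask: 255.255.255.248


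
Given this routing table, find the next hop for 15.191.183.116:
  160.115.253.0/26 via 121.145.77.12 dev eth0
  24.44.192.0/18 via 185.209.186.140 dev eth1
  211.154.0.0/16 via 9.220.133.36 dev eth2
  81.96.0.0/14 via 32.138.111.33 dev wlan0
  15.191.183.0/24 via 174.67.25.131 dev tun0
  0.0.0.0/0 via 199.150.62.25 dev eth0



Longest prefix match for 15.191.183.116:
  /26 160.115.253.0: no
  /18 24.44.192.0: no
  /16 211.154.0.0: no
  /14 81.96.0.0: no
  /24 15.191.183.0: MATCH
  /0 0.0.0.0: MATCH
Selected: next-hop 174.67.25.131 via tun0 (matched /24)


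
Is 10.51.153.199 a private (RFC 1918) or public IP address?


RFC 1918 private ranges:
  10.0.0.0/8 (10.0.0.0 - 10.255.255.255)
  172.16.0.0/12 (172.16.0.0 - 172.31.255.255)
  192.168.0.0/16 (192.168.0.0 - 192.168.255.255)
Private (in 10.0.0.0/8)


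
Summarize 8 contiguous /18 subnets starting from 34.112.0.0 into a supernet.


Original prefix: /18
Number of subnets: 8 = 2^3
New prefix = 18 - 3 = 15
Supernet: 34.112.0.0/15


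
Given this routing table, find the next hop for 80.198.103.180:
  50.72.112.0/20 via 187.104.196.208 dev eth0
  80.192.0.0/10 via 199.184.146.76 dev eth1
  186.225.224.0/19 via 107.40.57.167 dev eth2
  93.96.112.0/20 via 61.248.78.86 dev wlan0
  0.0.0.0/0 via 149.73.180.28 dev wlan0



Longest prefix match for 80.198.103.180:
  /20 50.72.112.0: no
  /10 80.192.0.0: MATCH
  /19 186.225.224.0: no
  /20 93.96.112.0: no
  /0 0.0.0.0: MATCH
Selected: next-hop 199.184.146.76 via eth1 (matched /10)


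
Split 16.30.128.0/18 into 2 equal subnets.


New prefix = 18 + 1 = 19
Each subnet has 8192 addresses
  16.30.128.0/19
  16.30.160.0/19
Subnets: 16.30.128.0/19, 16.30.160.0/19


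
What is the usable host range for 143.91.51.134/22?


Network: 143.91.48.0
Broadcast: 143.91.51.255
First usable = network + 1
Last usable = broadcast - 1
Range: 143.91.48.1 to 143.91.51.254


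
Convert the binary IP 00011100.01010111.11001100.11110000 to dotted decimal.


00011100 = 28
01010111 = 87
11001100 = 204
11110000 = 240
IP: 28.87.204.240


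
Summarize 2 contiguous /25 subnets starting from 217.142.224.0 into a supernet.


Original prefix: /25
Number of subnets: 2 = 2^1
New prefix = 25 - 1 = 24
Supernet: 217.142.224.0/24


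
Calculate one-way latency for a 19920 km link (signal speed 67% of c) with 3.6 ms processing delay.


Speed = 0.67 * 3e5 km/s = 201000 km/s
Propagation delay = 19920 / 201000 = 0.0991 s = 99.1045 ms
Processing delay = 3.6 ms
Total one-way latency = 102.7045 ms


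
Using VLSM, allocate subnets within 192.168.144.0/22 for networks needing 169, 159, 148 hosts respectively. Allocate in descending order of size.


169 hosts -> /24 (254 usable): 192.168.144.0/24
159 hosts -> /24 (254 usable): 192.168.145.0/24
148 hosts -> /24 (254 usable): 192.168.146.0/24
Allocation: 192.168.144.0/24 (169 hosts, 254 usable); 192.168.145.0/24 (159 hosts, 254 usable); 192.168.146.0/24 (148 hosts, 254 usable)


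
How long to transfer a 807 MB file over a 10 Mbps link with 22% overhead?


Effective throughput = 10 * (1 - 22/100) = 7.8 Mbps
File size in Mb = 807 * 8 = 6456 Mb
Time = 6456 / 7.8
Time = 827.6923 seconds


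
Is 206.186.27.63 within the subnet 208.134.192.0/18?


Subnet network: 208.134.192.0
Test IP AND mask: 206.186.0.0
No, 206.186.27.63 is not in 208.134.192.0/18


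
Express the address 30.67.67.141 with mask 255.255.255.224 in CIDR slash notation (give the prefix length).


Binary: 11111111.11111111.11111111.11100000
Count leading 1s
Prefix: /27


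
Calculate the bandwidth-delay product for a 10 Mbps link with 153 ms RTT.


BDP = bandwidth * RTT
= 10 Mbps * 153 ms
= 10 * 1e6 * 153 / 1000 bits
= 1530000 bits
= 191250 bytes
= 186.7676 KB
BDP = 1530000 bits (191250 bytes)


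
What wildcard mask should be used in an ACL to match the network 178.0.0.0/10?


Subnet mask: 255.192.0.0
Wildcard = 255.255.255.255 - subnet mask
255 - 255 = 0
255 - 192 = 63
255 - 0 = 255
255 - 0 = 255
Wildcard: 0.63.255.255


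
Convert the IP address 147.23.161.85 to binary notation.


147 = 10010011
23 = 00010111
161 = 10100001
85 = 01010101
Binary: 10010011.00010111.10100001.01010101


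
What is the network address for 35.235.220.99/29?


IP:   00100011.11101011.11011100.01100011
Mask: 11111111.11111111.11111111.11111000
AND operation:
Net:  00100011.11101011.11011100.01100000
Network: 35.235.220.96/29


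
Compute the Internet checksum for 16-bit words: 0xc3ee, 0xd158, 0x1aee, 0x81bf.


Sum all words (with carry folding):
+ 0xc3ee = 0xc3ee
+ 0xd158 = 0x9547
+ 0x1aee = 0xb035
+ 0x81bf = 0x31f5
One's complement: ~0x31f5
Checksum = 0xce0a
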